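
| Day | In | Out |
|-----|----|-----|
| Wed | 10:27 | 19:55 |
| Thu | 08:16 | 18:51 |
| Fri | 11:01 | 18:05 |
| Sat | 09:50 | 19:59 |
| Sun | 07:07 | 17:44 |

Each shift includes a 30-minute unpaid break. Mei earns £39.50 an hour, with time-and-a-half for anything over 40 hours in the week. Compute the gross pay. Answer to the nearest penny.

£1898.96

Wed: 10:27–19:55 = 9 h 28 min; less 30 min break → 8 h 58 min
Thu: 08:16–18:51 = 10 h 35 min; less 30 min break → 10 h 5 min
Fri: 11:01–18:05 = 7 h 4 min; less 30 min break → 6 h 34 min
Sat: 09:50–19:59 = 10 h 9 min; less 30 min break → 9 h 39 min
Sun: 07:07–17:44 = 10 h 37 min; less 30 min break → 10 h 7 min
Total worked: 45 h 23 min = 2723 min.
Regular 40 h 0 min = 2400 min at £39.50/h; overtime 5 h 23 min = 323 min at £59.25/h.
Pay = (2400 × £39.50 + 323 × £59.25) ÷ 60 = £1898.96.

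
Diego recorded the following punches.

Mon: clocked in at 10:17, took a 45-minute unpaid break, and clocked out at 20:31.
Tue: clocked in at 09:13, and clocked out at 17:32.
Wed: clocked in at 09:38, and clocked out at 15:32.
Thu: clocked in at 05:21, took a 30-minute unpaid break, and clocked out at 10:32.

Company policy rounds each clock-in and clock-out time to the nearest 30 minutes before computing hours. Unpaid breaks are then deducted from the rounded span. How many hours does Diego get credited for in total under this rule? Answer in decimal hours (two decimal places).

Mon: in 10:17→10:30, out 20:31→20:30; 10 h 0 min − 45 min = 9 h 15 min
Tue: in 09:13→09:00, out 17:32→17:30; 8 h 30 min
Wed: in 09:38→09:30, out 15:32→15:30; 6 h 0 min
Thu: in 05:21→05:30, out 10:32→10:30; 5 h 0 min − 30 min = 4 h 30 min
Total credited: 28 h 15 min.

28.25 hours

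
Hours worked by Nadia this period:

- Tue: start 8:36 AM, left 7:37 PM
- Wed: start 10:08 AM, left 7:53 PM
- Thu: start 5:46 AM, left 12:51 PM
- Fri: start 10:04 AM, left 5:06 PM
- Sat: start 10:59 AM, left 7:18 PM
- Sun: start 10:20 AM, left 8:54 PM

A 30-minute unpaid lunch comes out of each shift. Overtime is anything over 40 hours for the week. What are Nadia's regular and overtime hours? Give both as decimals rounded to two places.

Tue: 8:36 AM–7:37 PM = 11 h 1 min; less 30 min break → 10 h 31 min
Wed: 10:08 AM–7:53 PM = 9 h 45 min; less 30 min break → 9 h 15 min
Thu: 5:46 AM–12:51 PM = 7 h 5 min; less 30 min break → 6 h 35 min
Fri: 10:04 AM–5:06 PM = 7 h 2 min; less 30 min break → 6 h 32 min
Sat: 10:59 AM–7:18 PM = 8 h 19 min; less 30 min break → 7 h 49 min
Sun: 10:20 AM–8:54 PM = 10 h 34 min; less 30 min break → 10 h 4 min
Total worked: 50 h 46 min = 50.77 h.
Threshold 40 h → overtime 10 h 46 min, regular 40 h 0 min.

Regular 40.00 hours, overtime 10.77 hours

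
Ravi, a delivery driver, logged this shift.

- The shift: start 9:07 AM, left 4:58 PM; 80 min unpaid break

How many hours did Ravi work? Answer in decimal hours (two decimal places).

The shift: 9:07 AM–4:58 PM = 7 h 51 min; less 80 min break → 6 h 31 min

6.52 hours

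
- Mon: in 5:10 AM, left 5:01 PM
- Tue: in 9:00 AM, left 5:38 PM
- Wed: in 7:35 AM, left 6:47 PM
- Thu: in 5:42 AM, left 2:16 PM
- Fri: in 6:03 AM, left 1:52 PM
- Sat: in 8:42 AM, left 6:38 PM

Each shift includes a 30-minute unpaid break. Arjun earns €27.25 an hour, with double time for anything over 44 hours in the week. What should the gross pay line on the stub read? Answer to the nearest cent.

€1798.50

Mon: 5:10 AM–5:01 PM = 11 h 51 min; less 30 min break → 11 h 21 min
Tue: 9:00 AM–5:38 PM = 8 h 38 min; less 30 min break → 8 h 8 min
Wed: 7:35 AM–6:47 PM = 11 h 12 min; less 30 min break → 10 h 42 min
Thu: 5:42 AM–2:16 PM = 8 h 34 min; less 30 min break → 8 h 4 min
Fri: 6:03 AM–1:52 PM = 7 h 49 min; less 30 min break → 7 h 19 min
Sat: 8:42 AM–6:38 PM = 9 h 56 min; less 30 min break → 9 h 26 min
Total worked: 55 h 0 min = 3300 min.
Regular 44 h 0 min = 2640 min at €27.25/h; overtime 11 h 0 min = 660 min at €54.50/h.
Pay = (2640 × €27.25 + 660 × €54.50) ÷ 60 = €1798.50.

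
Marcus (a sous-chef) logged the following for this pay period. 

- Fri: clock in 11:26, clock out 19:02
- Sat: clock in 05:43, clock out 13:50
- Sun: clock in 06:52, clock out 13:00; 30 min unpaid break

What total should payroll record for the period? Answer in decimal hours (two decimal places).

21.35 hours

Fri: 11:26–19:02 = 7 h 36 min
Sat: 05:43–13:50 = 8 h 7 min
Sun: 06:52–13:00 = 6 h 8 min; less 30 min break → 5 h 38 min
Total: 7 h 36 min + 8 h 7 min + 5 h 38 min = 21 h 21 min.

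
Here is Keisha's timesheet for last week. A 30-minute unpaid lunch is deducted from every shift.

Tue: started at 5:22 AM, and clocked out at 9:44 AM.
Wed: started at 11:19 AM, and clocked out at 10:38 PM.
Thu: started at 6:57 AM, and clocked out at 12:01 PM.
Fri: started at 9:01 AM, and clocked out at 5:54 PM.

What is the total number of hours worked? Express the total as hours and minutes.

27 h 38 min

Tue: 5:22 AM–9:44 AM = 4 h 22 min; less 30 min break → 3 h 52 min
Wed: 11:19 AM–10:38 PM = 11 h 19 min; less 30 min break → 10 h 49 min
Thu: 6:57 AM–12:01 PM = 5 h 4 min; less 30 min break → 4 h 34 min
Fri: 9:01 AM–5:54 PM = 8 h 53 min; less 30 min break → 8 h 23 min
Total: 3 h 52 min + 10 h 49 min + 4 h 34 min + 8 h 23 min = 27 h 38 min.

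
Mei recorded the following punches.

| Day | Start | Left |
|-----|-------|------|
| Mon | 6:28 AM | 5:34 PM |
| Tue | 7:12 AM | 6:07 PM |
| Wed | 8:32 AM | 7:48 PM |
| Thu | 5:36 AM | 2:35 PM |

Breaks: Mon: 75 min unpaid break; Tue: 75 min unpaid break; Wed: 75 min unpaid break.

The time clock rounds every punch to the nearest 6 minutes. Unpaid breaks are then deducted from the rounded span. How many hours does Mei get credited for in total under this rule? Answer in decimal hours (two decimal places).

38.55 hours

Mon: in 6:28 AM→6:30 AM, out 5:34 PM→5:36 PM; 11 h 6 min − 75 min = 9 h 51 min
Tue: in 7:12 AM→7:12 AM, out 6:07 PM→6:06 PM; 10 h 54 min − 75 min = 9 h 39 min
Wed: in 8:32 AM→8:30 AM, out 7:48 PM→7:48 PM; 11 h 18 min − 75 min = 10 h 3 min
Thu: in 5:36 AM→5:36 AM, out 2:35 PM→2:36 PM; 9 h 0 min
Total credited: 38 h 33 min.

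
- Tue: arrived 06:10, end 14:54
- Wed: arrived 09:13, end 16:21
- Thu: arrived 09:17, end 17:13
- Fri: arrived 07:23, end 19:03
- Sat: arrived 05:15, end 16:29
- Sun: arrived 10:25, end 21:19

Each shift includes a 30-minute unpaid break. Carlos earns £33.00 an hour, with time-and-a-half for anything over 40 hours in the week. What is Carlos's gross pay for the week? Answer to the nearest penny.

Tue: 06:10–14:54 = 8 h 44 min; less 30 min break → 8 h 14 min
Wed: 09:13–16:21 = 7 h 8 min; less 30 min break → 6 h 38 min
Thu: 09:17–17:13 = 7 h 56 min; less 30 min break → 7 h 26 min
Fri: 07:23–19:03 = 11 h 40 min; less 30 min break → 11 h 10 min
Sat: 05:15–16:29 = 11 h 14 min; less 30 min break → 10 h 44 min
Sun: 10:25–21:19 = 10 h 54 min; less 30 min break → 10 h 24 min
Total worked: 54 h 36 min = 3276 min.
Regular 40 h 0 min = 2400 min at £33.00/h; overtime 14 h 36 min = 876 min at £49.50/h.
Pay = (2400 × £33.00 + 876 × £49.50) ÷ 60 = £2042.70.

£2042.70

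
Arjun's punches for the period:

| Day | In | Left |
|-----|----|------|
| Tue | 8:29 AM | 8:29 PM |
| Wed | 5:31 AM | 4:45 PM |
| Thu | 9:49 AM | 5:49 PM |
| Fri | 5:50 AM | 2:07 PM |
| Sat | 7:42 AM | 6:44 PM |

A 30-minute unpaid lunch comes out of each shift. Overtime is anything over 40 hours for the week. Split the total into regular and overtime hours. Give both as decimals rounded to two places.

Regular 40.00 hours, overtime 8.05 hours

Tue: 8:29 AM–8:29 PM = 12 h 0 min; less 30 min break → 11 h 30 min
Wed: 5:31 AM–4:45 PM = 11 h 14 min; less 30 min break → 10 h 44 min
Thu: 9:49 AM–5:49 PM = 8 h 0 min; less 30 min break → 7 h 30 min
Fri: 5:50 AM–2:07 PM = 8 h 17 min; less 30 min break → 7 h 47 min
Sat: 7:42 AM–6:44 PM = 11 h 2 min; less 30 min break → 10 h 32 min
Total worked: 48 h 3 min = 48.05 h.
Threshold 40 h → overtime 8 h 3 min, regular 40 h 0 min.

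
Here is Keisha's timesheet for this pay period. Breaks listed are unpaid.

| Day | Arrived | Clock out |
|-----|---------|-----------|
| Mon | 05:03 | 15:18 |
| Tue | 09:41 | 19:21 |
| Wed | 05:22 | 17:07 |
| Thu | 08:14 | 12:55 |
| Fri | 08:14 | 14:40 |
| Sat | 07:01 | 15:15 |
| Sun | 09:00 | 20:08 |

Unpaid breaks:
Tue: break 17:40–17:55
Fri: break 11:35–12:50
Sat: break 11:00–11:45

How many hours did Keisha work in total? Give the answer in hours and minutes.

Mon: 05:03–15:18 = 10 h 15 min
Tue: 09:41–19:21 = 9 h 40 min; less 15 min break → 9 h 25 min
Wed: 05:22–17:07 = 11 h 45 min
Thu: 08:14–12:55 = 4 h 41 min
Fri: 08:14–14:40 = 6 h 26 min; less 75 min break → 5 h 11 min
Sat: 07:01–15:15 = 8 h 14 min; less 45 min break → 7 h 29 min
Sun: 09:00–20:08 = 11 h 8 min
Total: 10 h 15 min + 9 h 25 min + 11 h 45 min + 4 h 41 min + 5 h 11 min + 7 h 29 min + 11 h 8 min = 59 h 54 min.

59 h 54 min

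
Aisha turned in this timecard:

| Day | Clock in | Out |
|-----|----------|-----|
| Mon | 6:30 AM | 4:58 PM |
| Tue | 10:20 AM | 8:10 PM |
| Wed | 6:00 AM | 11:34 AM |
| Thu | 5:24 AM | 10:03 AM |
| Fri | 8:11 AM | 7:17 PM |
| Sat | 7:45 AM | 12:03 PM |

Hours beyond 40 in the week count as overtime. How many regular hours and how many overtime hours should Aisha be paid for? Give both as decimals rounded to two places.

Mon: 6:30 AM–4:58 PM = 10 h 28 min
Tue: 10:20 AM–8:10 PM = 9 h 50 min
Wed: 6:00 AM–11:34 AM = 5 h 34 min
Thu: 5:24 AM–10:03 AM = 4 h 39 min
Fri: 8:11 AM–7:17 PM = 11 h 6 min
Sat: 7:45 AM–12:03 PM = 4 h 18 min
Total worked: 45 h 55 min = 45.92 h.
Threshold 40 h → overtime 5 h 55 min, regular 40 h 0 min.

Regular 40.00 hours, overtime 5.92 hours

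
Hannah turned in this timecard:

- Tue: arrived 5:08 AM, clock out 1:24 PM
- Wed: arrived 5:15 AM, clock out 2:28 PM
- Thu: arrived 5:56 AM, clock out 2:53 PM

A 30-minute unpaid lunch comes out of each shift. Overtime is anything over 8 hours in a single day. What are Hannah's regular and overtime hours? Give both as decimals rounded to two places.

Regular 23.77 hours, overtime 1.17 hours

Tue: 5:08 AM–1:24 PM = 8 h 16 min; less 30 min break → 7 h 46 min
Wed: 5:15 AM–2:28 PM = 9 h 13 min; less 30 min break → 8 h 43 min
Thu: 5:56 AM–2:53 PM = 8 h 57 min; less 30 min break → 8 h 27 min
Tue reg 7 h 46 min / OT 0 h 0 min; Wed reg 8 h 0 min / OT 0 h 43 min; Thu reg 8 h 0 min / OT 0 h 27 min.
Totals: regular 23 h 46 min, overtime 1 h 10 min.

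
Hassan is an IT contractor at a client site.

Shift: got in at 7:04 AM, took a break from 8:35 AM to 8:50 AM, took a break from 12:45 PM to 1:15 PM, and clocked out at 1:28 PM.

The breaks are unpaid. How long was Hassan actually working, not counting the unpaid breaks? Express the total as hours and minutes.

Shift: 7:04 AM–1:28 PM = 6 h 24 min; less 45 min break → 5 h 39 min

5 h 39 min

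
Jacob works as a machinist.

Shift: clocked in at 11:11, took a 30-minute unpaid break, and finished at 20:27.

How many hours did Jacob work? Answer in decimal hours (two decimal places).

8.77 hours

Shift: 11:11–20:27 = 9 h 16 min; less 30 min break → 8 h 46 min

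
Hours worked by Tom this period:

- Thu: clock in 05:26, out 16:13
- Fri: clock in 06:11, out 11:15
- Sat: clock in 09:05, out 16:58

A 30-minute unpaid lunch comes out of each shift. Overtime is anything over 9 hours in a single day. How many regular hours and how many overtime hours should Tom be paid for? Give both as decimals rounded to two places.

Regular 20.95 hours, overtime 1.28 hours

Thu: 05:26–16:13 = 10 h 47 min; less 30 min break → 10 h 17 min
Fri: 06:11–11:15 = 5 h 4 min; less 30 min break → 4 h 34 min
Sat: 09:05–16:58 = 7 h 53 min; less 30 min break → 7 h 23 min
Thu reg 9 h 0 min / OT 1 h 17 min; Fri reg 4 h 34 min / OT 0 h 0 min; Sat reg 7 h 23 min / OT 0 h 0 min.
Totals: regular 20 h 57 min, overtime 1 h 17 min.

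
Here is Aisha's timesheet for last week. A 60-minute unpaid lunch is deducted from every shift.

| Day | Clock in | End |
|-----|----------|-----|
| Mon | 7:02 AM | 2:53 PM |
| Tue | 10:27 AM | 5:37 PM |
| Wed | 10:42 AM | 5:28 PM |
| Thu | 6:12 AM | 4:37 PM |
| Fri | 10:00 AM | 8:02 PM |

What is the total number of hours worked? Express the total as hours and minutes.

Mon: 7:02 AM–2:53 PM = 7 h 51 min; less 60 min break → 6 h 51 min
Tue: 10:27 AM–5:37 PM = 7 h 10 min; less 60 min break → 6 h 10 min
Wed: 10:42 AM–5:28 PM = 6 h 46 min; less 60 min break → 5 h 46 min
Thu: 6:12 AM–4:37 PM = 10 h 25 min; less 60 min break → 9 h 25 min
Fri: 10:00 AM–8:02 PM = 10 h 2 min; less 60 min break → 9 h 2 min
Total: 6 h 51 min + 6 h 10 min + 5 h 46 min + 9 h 25 min + 9 h 2 min = 37 h 14 min.

37 h 14 min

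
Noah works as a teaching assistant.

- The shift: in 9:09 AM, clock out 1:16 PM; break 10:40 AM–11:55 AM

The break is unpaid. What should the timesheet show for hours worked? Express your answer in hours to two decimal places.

The shift: 9:09 AM–1:16 PM = 4 h 7 min; less 75 min break → 2 h 52 min

2.87 hours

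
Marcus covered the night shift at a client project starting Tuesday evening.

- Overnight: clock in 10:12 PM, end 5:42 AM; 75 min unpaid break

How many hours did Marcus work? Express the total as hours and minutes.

Overnight: 10:12 PM → midnight = 1 h 48 min; midnight → 5:42 AM = 5 h 42 min; span 7 h 30 min; less 75 min break → 6 h 15 min

6 h 15 min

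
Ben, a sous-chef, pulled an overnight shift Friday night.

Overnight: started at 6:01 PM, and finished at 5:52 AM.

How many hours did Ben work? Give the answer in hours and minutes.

11 h 51 min

Overnight: 6:01 PM → midnight = 5 h 59 min; midnight → 5:52 AM = 5 h 52 min; span 11 h 51 min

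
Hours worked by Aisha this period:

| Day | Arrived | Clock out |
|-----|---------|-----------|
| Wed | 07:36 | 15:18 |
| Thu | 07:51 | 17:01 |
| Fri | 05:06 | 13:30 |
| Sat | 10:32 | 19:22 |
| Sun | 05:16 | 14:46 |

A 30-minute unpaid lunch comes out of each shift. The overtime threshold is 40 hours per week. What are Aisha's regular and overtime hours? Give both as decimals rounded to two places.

Regular 40.00 hours, overtime 1.10 hours

Wed: 07:36–15:18 = 7 h 42 min; less 30 min break → 7 h 12 min
Thu: 07:51–17:01 = 9 h 10 min; less 30 min break → 8 h 40 min
Fri: 05:06–13:30 = 8 h 24 min; less 30 min break → 7 h 54 min
Sat: 10:32–19:22 = 8 h 50 min; less 30 min break → 8 h 20 min
Sun: 05:16–14:46 = 9 h 30 min; less 30 min break → 9 h 0 min
Total worked: 41 h 6 min = 41.10 h.
Threshold 40 h → overtime 1 h 6 min, regular 40 h 0 min.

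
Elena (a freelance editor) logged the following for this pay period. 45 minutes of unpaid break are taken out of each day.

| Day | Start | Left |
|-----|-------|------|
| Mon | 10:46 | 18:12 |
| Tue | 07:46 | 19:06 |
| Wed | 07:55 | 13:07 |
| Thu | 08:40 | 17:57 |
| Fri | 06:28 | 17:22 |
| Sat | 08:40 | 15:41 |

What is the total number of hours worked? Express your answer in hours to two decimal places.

46.67 hours

Mon: 10:46–18:12 = 7 h 26 min; less 45 min break → 6 h 41 min
Tue: 07:46–19:06 = 11 h 20 min; less 45 min break → 10 h 35 min
Wed: 07:55–13:07 = 5 h 12 min; less 45 min break → 4 h 27 min
Thu: 08:40–17:57 = 9 h 17 min; less 45 min break → 8 h 32 min
Fri: 06:28–17:22 = 10 h 54 min; less 45 min break → 10 h 9 min
Sat: 08:40–15:41 = 7 h 1 min; less 45 min break → 6 h 16 min
Total: 6 h 41 min + 10 h 35 min + 4 h 27 min + 8 h 32 min + 10 h 9 min + 6 h 16 min = 46 h 40 min.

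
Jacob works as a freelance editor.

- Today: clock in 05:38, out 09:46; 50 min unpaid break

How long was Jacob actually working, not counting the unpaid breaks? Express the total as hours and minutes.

Today: 05:38–09:46 = 4 h 8 min; less 50 min break → 3 h 18 min

3 h 18 min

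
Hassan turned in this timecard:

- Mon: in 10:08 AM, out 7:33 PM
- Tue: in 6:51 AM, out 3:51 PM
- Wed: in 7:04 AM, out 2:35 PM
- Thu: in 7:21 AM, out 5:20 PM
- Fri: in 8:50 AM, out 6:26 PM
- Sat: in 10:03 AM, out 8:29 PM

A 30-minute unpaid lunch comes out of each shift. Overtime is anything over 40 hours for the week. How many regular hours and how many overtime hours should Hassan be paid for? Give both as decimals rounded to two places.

Regular 40.00 hours, overtime 12.95 hours

Mon: 10:08 AM–7:33 PM = 9 h 25 min; less 30 min break → 8 h 55 min
Tue: 6:51 AM–3:51 PM = 9 h 0 min; less 30 min break → 8 h 30 min
Wed: 7:04 AM–2:35 PM = 7 h 31 min; less 30 min break → 7 h 1 min
Thu: 7:21 AM–5:20 PM = 9 h 59 min; less 30 min break → 9 h 29 min
Fri: 8:50 AM–6:26 PM = 9 h 36 min; less 30 min break → 9 h 6 min
Sat: 10:03 AM–8:29 PM = 10 h 26 min; less 30 min break → 9 h 56 min
Total worked: 52 h 57 min = 52.95 h.
Threshold 40 h → overtime 12 h 57 min, regular 40 h 0 min.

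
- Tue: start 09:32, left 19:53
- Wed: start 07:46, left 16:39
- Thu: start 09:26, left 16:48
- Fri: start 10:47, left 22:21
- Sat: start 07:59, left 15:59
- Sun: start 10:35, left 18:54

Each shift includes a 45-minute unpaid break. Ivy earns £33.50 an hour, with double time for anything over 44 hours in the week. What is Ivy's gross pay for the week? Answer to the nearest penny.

£1874.88

Tue: 09:32–19:53 = 10 h 21 min; less 45 min break → 9 h 36 min
Wed: 07:46–16:39 = 8 h 53 min; less 45 min break → 8 h 8 min
Thu: 09:26–16:48 = 7 h 22 min; less 45 min break → 6 h 37 min
Fri: 10:47–22:21 = 11 h 34 min; less 45 min break → 10 h 49 min
Sat: 07:59–15:59 = 8 h 0 min; less 45 min break → 7 h 15 min
Sun: 10:35–18:54 = 8 h 19 min; less 45 min break → 7 h 34 min
Total worked: 49 h 59 min = 2999 min.
Regular 44 h 0 min = 2640 min at £33.50/h; overtime 5 h 59 min = 359 min at £67.00/h.
Pay = (2640 × £33.50 + 359 × £67.00) ÷ 60 = £1874.88.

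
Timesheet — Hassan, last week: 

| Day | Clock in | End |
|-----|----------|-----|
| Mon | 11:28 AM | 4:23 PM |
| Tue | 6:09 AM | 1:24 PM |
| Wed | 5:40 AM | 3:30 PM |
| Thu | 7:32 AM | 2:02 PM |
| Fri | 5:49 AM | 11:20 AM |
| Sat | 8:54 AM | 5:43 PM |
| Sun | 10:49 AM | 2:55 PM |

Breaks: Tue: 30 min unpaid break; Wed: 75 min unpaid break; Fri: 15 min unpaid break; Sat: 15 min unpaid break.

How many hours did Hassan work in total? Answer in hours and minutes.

Mon: 11:28 AM–4:23 PM = 4 h 55 min
Tue: 6:09 AM–1:24 PM = 7 h 15 min; less 30 min break → 6 h 45 min
Wed: 5:40 AM–3:30 PM = 9 h 50 min; less 75 min break → 8 h 35 min
Thu: 7:32 AM–2:02 PM = 6 h 30 min
Fri: 5:49 AM–11:20 AM = 5 h 31 min; less 15 min break → 5 h 16 min
Sat: 8:54 AM–5:43 PM = 8 h 49 min; less 15 min break → 8 h 34 min
Sun: 10:49 AM–2:55 PM = 4 h 6 min
Total: 4 h 55 min + 6 h 45 min + 8 h 35 min + 6 h 30 min + 5 h 16 min + 8 h 34 min + 4 h 6 min = 44 h 41 min.

44 h 41 min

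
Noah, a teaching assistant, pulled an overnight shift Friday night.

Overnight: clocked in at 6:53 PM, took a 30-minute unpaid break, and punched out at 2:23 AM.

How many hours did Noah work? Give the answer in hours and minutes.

7 h 0 min

Overnight: 6:53 PM → midnight = 5 h 7 min; midnight → 2:23 AM = 2 h 23 min; span 7 h 30 min; less 30 min break → 7 h 0 min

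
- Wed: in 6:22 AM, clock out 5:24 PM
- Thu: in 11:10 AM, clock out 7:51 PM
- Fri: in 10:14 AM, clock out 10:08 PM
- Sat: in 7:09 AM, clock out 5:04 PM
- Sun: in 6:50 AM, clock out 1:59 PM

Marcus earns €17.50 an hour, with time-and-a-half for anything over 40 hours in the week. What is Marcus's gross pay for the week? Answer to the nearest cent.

€927.94

Wed: 6:22 AM–5:24 PM = 11 h 2 min
Thu: 11:10 AM–7:51 PM = 8 h 41 min
Fri: 10:14 AM–10:08 PM = 11 h 54 min
Sat: 7:09 AM–5:04 PM = 9 h 55 min
Sun: 6:50 AM–1:59 PM = 7 h 9 min
Total worked: 48 h 41 min = 2921 min.
Regular 40 h 0 min = 2400 min at €17.50/h; overtime 8 h 41 min = 521 min at €26.25/h.
Pay = (2400 × €17.50 + 521 × €26.25) ÷ 60 = €927.94.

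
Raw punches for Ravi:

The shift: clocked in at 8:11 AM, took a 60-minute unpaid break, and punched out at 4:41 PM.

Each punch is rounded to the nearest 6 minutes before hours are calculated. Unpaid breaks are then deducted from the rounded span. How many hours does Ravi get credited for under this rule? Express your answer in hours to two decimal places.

The shift: in 8:11 AM→8:12 AM, out 4:41 PM→4:42 PM; 8 h 30 min − 60 min = 7 h 30 min

7.50 hours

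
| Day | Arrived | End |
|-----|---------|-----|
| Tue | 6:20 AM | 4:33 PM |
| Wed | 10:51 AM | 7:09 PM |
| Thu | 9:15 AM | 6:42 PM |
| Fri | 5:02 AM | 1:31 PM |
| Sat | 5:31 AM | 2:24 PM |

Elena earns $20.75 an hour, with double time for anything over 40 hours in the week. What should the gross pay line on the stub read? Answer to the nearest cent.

$1051.33

Tue: 6:20 AM–4:33 PM = 10 h 13 min
Wed: 10:51 AM–7:09 PM = 8 h 18 min
Thu: 9:15 AM–6:42 PM = 9 h 27 min
Fri: 5:02 AM–1:31 PM = 8 h 29 min
Sat: 5:31 AM–2:24 PM = 8 h 53 min
Total worked: 45 h 20 min = 2720 min.
Regular 40 h 0 min = 2400 min at $20.75/h; overtime 5 h 20 min = 320 min at $41.50/h.
Pay = (2400 × $20.75 + 320 × $41.50) ÷ 60 = $1051.33.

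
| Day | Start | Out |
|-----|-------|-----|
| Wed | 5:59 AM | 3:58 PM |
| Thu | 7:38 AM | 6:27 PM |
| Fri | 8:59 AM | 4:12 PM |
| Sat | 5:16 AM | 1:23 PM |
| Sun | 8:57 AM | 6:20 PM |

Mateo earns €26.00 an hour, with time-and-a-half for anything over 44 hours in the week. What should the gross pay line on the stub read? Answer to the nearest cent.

€1203.15

Wed: 5:59 AM–3:58 PM = 9 h 59 min
Thu: 7:38 AM–6:27 PM = 10 h 49 min
Fri: 8:59 AM–4:12 PM = 7 h 13 min
Sat: 5:16 AM–1:23 PM = 8 h 7 min
Sun: 8:57 AM–6:20 PM = 9 h 23 min
Total worked: 45 h 31 min = 2731 min.
Regular 44 h 0 min = 2640 min at €26.00/h; overtime 1 h 31 min = 91 min at €39.00/h.
Pay = (2640 × €26.00 + 91 × €39.00) ÷ 60 = €1203.15.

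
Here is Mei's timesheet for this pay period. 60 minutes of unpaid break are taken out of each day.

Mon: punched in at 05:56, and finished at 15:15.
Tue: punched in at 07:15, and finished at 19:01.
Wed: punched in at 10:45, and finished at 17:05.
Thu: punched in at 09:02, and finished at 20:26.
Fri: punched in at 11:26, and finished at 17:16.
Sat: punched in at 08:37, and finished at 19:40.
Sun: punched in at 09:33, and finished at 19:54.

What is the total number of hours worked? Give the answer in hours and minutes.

Mon: 05:56–15:15 = 9 h 19 min; less 60 min break → 8 h 19 min
Tue: 07:15–19:01 = 11 h 46 min; less 60 min break → 10 h 46 min
Wed: 10:45–17:05 = 6 h 20 min; less 60 min break → 5 h 20 min
Thu: 09:02–20:26 = 11 h 24 min; less 60 min break → 10 h 24 min
Fri: 11:26–17:16 = 5 h 50 min; less 60 min break → 4 h 50 min
Sat: 08:37–19:40 = 11 h 3 min; less 60 min break → 10 h 3 min
Sun: 09:33–19:54 = 10 h 21 min; less 60 min break → 9 h 21 min
Total: 8 h 19 min + 10 h 46 min + 5 h 20 min + 10 h 24 min + 4 h 50 min + 10 h 3 min + 9 h 21 min = 59 h 3 min.

59 h 3 min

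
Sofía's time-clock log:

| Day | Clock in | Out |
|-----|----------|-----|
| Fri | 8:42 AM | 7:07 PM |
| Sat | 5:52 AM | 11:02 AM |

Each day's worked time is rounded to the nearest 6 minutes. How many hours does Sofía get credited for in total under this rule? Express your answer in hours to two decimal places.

15.60 hours

Fri: 8:42 AM–7:07 PM = 10 h 25 min → rounds to 10 h 24 min
Sat: 5:52 AM–11:02 AM = 5 h 10 min → rounds to 5 h 12 min
Total credited: 15 h 36 min.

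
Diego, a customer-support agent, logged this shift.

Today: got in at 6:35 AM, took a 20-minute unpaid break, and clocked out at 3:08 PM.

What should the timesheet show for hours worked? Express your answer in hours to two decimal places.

Today: 6:35 AM–3:08 PM = 8 h 33 min; less 20 min break → 8 h 13 min

8.22 hours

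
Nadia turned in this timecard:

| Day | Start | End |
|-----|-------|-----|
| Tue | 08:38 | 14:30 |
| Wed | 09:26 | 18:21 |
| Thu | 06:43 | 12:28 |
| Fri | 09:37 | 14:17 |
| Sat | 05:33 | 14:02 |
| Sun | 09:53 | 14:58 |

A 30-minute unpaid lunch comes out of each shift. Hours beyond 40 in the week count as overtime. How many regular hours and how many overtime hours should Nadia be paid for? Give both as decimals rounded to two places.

Regular 35.77 hours, overtime 0.00 hours

Tue: 08:38–14:30 = 5 h 52 min; less 30 min break → 5 h 22 min
Wed: 09:26–18:21 = 8 h 55 min; less 30 min break → 8 h 25 min
Thu: 06:43–12:28 = 5 h 45 min; less 30 min break → 5 h 15 min
Fri: 09:37–14:17 = 4 h 40 min; less 30 min break → 4 h 10 min
Sat: 05:33–14:02 = 8 h 29 min; less 30 min break → 7 h 59 min
Sun: 09:53–14:58 = 5 h 5 min; less 30 min break → 4 h 35 min
Total worked: 35 h 46 min = 35.77 h.
Threshold 40 h → overtime 0 h 0 min, regular 35 h 46 min.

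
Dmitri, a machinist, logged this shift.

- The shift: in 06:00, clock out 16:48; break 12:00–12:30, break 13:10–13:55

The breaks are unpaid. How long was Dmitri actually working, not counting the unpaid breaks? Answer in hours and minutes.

The shift: 06:00–16:48 = 10 h 48 min; less 75 min break → 9 h 33 min

9 h 33 min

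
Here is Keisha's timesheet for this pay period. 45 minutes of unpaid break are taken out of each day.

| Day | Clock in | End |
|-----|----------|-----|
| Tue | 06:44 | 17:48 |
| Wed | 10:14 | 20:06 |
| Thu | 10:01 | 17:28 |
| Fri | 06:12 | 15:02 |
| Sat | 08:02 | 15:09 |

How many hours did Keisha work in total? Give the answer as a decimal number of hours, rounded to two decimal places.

Tue: 06:44–17:48 = 11 h 4 min; less 45 min break → 10 h 19 min
Wed: 10:14–20:06 = 9 h 52 min; less 45 min break → 9 h 7 min
Thu: 10:01–17:28 = 7 h 27 min; less 45 min break → 6 h 42 min
Fri: 06:12–15:02 = 8 h 50 min; less 45 min break → 8 h 5 min
Sat: 08:02–15:09 = 7 h 7 min; less 45 min break → 6 h 22 min
Total: 10 h 19 min + 9 h 7 min + 6 h 42 min + 8 h 5 min + 6 h 22 min = 40 h 35 min.

40.58 hours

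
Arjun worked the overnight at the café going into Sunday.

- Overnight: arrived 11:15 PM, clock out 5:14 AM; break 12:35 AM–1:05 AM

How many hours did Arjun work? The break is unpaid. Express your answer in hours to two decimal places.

Overnight: 11:15 PM → midnight = 0 h 45 min; midnight → 5:14 AM = 5 h 14 min; span 5 h 59 min; less 30 min break → 5 h 29 min

5.48 hours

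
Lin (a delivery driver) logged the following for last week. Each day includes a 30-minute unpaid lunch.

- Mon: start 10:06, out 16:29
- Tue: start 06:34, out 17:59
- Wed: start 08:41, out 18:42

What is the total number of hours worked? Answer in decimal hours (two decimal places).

Mon: 10:06–16:29 = 6 h 23 min; less 30 min break → 5 h 53 min
Tue: 06:34–17:59 = 11 h 25 min; less 30 min break → 10 h 55 min
Wed: 08:41–18:42 = 10 h 1 min; less 30 min break → 9 h 31 min
Total: 5 h 53 min + 10 h 55 min + 9 h 31 min = 26 h 19 min.

26.32 hours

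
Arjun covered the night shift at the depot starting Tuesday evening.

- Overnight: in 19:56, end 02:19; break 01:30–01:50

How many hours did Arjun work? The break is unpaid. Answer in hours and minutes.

Overnight: 19:56 → midnight = 4 h 4 min; midnight → 02:19 = 2 h 19 min; span 6 h 23 min; less 20 min break → 6 h 3 min

6 h 3 min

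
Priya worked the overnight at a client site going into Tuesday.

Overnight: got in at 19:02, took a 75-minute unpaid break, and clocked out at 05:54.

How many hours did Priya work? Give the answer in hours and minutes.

9 h 37 min

Overnight: 19:02 → midnight = 4 h 58 min; midnight → 05:54 = 5 h 54 min; span 10 h 52 min; less 75 min break → 9 h 37 min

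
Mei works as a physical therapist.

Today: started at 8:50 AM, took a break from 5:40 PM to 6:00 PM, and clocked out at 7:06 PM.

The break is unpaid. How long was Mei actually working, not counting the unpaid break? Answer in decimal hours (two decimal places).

Today: 8:50 AM–7:06 PM = 10 h 16 min; less 20 min break → 9 h 56 min

9.93 hours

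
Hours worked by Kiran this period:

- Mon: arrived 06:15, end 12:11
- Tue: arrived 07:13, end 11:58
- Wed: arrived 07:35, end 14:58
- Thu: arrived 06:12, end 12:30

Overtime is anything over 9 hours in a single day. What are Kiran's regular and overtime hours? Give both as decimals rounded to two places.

Mon: 06:15–12:11 = 5 h 56 min
Tue: 07:13–11:58 = 4 h 45 min
Wed: 07:35–14:58 = 7 h 23 min
Thu: 06:12–12:30 = 6 h 18 min
Mon reg 5 h 56 min / OT 0 h 0 min; Tue reg 4 h 45 min / OT 0 h 0 min; Wed reg 7 h 23 min / OT 0 h 0 min; Thu reg 6 h 18 min / OT 0 h 0 min.
Totals: regular 24 h 22 min, overtime 0 h 0 min.

Regular 24.37 hours, overtime 0.00 hours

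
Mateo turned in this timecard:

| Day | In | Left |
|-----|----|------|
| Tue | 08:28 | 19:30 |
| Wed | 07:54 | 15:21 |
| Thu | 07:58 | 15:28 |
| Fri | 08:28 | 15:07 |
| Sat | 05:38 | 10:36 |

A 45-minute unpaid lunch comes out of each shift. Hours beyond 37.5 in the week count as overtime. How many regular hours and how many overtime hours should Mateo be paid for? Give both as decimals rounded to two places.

Regular 33.85 hours, overtime 0.00 hours

Tue: 08:28–19:30 = 11 h 2 min; less 45 min break → 10 h 17 min
Wed: 07:54–15:21 = 7 h 27 min; less 45 min break → 6 h 42 min
Thu: 07:58–15:28 = 7 h 30 min; less 45 min break → 6 h 45 min
Fri: 08:28–15:07 = 6 h 39 min; less 45 min break → 5 h 54 min
Sat: 05:38–10:36 = 4 h 58 min; less 45 min break → 4 h 13 min
Total worked: 33 h 51 min = 33.85 h.
Threshold 37.5 h → overtime 0 h 0 min, regular 33 h 51 min.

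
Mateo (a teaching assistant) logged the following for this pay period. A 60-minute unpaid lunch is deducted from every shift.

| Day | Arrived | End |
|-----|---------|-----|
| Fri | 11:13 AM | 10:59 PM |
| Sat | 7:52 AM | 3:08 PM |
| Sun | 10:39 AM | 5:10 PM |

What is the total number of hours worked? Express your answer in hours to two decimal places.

Fri: 11:13 AM–10:59 PM = 11 h 46 min; less 60 min break → 10 h 46 min
Sat: 7:52 AM–3:08 PM = 7 h 16 min; less 60 min break → 6 h 16 min
Sun: 10:39 AM–5:10 PM = 6 h 31 min; less 60 min break → 5 h 31 min
Total: 10 h 46 min + 6 h 16 min + 5 h 31 min = 22 h 33 min.

22.55 hours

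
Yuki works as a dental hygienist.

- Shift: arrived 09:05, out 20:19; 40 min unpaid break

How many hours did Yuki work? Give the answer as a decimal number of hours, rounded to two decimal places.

Shift: 09:05–20:19 = 11 h 14 min; less 40 min break → 10 h 34 min

10.57 hours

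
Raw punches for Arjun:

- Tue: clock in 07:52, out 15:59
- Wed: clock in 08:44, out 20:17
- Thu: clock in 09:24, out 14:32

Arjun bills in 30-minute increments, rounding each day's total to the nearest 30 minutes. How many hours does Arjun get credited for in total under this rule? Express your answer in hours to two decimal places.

24.50 hours

Tue: 07:52–15:59 = 8 h 7 min → rounds to 8 h 0 min
Wed: 08:44–20:17 = 11 h 33 min → rounds to 11 h 30 min
Thu: 09:24–14:32 = 5 h 8 min → rounds to 5 h 0 min
Total credited: 24 h 30 min.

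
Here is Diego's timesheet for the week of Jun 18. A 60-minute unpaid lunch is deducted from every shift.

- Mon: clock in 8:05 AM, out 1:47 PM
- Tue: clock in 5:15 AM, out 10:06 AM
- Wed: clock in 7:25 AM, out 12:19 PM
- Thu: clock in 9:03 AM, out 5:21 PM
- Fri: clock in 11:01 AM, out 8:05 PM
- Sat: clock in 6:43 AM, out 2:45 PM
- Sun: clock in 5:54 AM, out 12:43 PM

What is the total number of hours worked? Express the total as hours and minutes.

Mon: 8:05 AM–1:47 PM = 5 h 42 min; less 60 min break → 4 h 42 min
Tue: 5:15 AM–10:06 AM = 4 h 51 min; less 60 min break → 3 h 51 min
Wed: 7:25 AM–12:19 PM = 4 h 54 min; less 60 min break → 3 h 54 min
Thu: 9:03 AM–5:21 PM = 8 h 18 min; less 60 min break → 7 h 18 min
Fri: 11:01 AM–8:05 PM = 9 h 4 min; less 60 min break → 8 h 4 min
Sat: 6:43 AM–2:45 PM = 8 h 2 min; less 60 min break → 7 h 2 min
Sun: 5:54 AM–12:43 PM = 6 h 49 min; less 60 min break → 5 h 49 min
Total: 4 h 42 min + 3 h 51 min + 3 h 54 min + 7 h 18 min + 8 h 4 min + 7 h 2 min + 5 h 49 min = 40 h 40 min.

40 h 40 min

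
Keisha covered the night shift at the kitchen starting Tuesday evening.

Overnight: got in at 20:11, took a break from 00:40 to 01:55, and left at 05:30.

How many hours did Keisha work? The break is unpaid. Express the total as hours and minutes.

8 h 4 min

Overnight: 20:11 → midnight = 3 h 49 min; midnight → 05:30 = 5 h 30 min; span 9 h 19 min; less 75 min break → 8 h 4 min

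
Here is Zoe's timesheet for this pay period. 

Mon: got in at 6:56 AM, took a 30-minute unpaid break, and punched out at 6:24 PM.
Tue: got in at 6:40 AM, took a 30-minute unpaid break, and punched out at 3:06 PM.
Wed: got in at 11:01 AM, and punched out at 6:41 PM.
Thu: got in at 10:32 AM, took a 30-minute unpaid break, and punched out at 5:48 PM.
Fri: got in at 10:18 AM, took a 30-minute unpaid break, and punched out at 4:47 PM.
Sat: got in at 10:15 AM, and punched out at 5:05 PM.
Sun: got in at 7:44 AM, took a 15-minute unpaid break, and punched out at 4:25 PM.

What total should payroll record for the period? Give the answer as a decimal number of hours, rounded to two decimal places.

54.58 hours

Mon: 6:56 AM–6:24 PM = 11 h 28 min; less 30 min break → 10 h 58 min
Tue: 6:40 AM–3:06 PM = 8 h 26 min; less 30 min break → 7 h 56 min
Wed: 11:01 AM–6:41 PM = 7 h 40 min
Thu: 10:32 AM–5:48 PM = 7 h 16 min; less 30 min break → 6 h 46 min
Fri: 10:18 AM–4:47 PM = 6 h 29 min; less 30 min break → 5 h 59 min
Sat: 10:15 AM–5:05 PM = 6 h 50 min
Sun: 7:44 AM–4:25 PM = 8 h 41 min; less 15 min break → 8 h 26 min
Total: 10 h 58 min + 7 h 56 min + 7 h 40 min + 6 h 46 min + 5 h 59 min + 6 h 50 min + 8 h 26 min = 54 h 35 min.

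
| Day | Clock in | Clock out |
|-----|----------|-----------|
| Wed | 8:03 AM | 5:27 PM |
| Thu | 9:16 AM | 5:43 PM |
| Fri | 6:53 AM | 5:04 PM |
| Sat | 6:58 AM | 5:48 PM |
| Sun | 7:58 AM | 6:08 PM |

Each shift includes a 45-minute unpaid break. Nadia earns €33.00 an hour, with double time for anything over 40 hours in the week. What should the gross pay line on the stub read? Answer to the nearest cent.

Wed: 8:03 AM–5:27 PM = 9 h 24 min; less 45 min break → 8 h 39 min
Thu: 9:16 AM–5:43 PM = 8 h 27 min; less 45 min break → 7 h 42 min
Fri: 6:53 AM–5:04 PM = 10 h 11 min; less 45 min break → 9 h 26 min
Sat: 6:58 AM–5:48 PM = 10 h 50 min; less 45 min break → 10 h 5 min
Sun: 7:58 AM–6:08 PM = 10 h 10 min; less 45 min break → 9 h 25 min
Total worked: 45 h 17 min = 2717 min.
Regular 40 h 0 min = 2400 min at €33.00/h; overtime 5 h 17 min = 317 min at €66.00/h.
Pay = (2400 × €33.00 + 317 × €66.00) ÷ 60 = €1668.70.

€1668.70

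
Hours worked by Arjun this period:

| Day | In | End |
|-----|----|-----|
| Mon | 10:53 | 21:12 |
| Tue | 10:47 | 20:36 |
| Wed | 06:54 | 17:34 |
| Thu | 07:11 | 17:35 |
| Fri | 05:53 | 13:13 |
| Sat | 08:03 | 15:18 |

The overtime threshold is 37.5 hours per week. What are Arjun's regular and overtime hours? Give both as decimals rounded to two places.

Mon: 10:53–21:12 = 10 h 19 min
Tue: 10:47–20:36 = 9 h 49 min
Wed: 06:54–17:34 = 10 h 40 min
Thu: 07:11–17:35 = 10 h 24 min
Fri: 05:53–13:13 = 7 h 20 min
Sat: 08:03–15:18 = 7 h 15 min
Total worked: 55 h 47 min = 55.78 h.
Threshold 37.5 h → overtime 18 h 17 min, regular 37 h 30 min.

Regular 37.50 hours, overtime 18.28 hours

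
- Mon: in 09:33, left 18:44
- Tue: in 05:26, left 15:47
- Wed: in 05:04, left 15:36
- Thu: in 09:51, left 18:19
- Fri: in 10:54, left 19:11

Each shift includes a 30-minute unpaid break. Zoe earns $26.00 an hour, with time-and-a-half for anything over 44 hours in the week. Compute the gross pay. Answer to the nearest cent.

$1156.35

Mon: 09:33–18:44 = 9 h 11 min; less 30 min break → 8 h 41 min
Tue: 05:26–15:47 = 10 h 21 min; less 30 min break → 9 h 51 min
Wed: 05:04–15:36 = 10 h 32 min; less 30 min break → 10 h 2 min
Thu: 09:51–18:19 = 8 h 28 min; less 30 min break → 7 h 58 min
Fri: 10:54–19:11 = 8 h 17 min; less 30 min break → 7 h 47 min
Total worked: 44 h 19 min = 2659 min.
Regular 44 h 0 min = 2640 min at $26.00/h; overtime 0 h 19 min = 19 min at $39.00/h.
Pay = (2640 × $26.00 + 19 × $39.00) ÷ 60 = $1156.35.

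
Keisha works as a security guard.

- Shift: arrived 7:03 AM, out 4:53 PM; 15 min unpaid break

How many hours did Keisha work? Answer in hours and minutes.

9 h 35 min

Shift: 7:03 AM–4:53 PM = 9 h 50 min; less 15 min break → 9 h 35 min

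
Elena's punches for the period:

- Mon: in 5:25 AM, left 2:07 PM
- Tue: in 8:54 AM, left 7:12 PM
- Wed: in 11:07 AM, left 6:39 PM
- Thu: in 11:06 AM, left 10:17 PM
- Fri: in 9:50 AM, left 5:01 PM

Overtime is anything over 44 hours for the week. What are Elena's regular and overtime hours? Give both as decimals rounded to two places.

Mon: 5:25 AM–2:07 PM = 8 h 42 min
Tue: 8:54 AM–7:12 PM = 10 h 18 min
Wed: 11:07 AM–6:39 PM = 7 h 32 min
Thu: 11:06 AM–10:17 PM = 11 h 11 min
Fri: 9:50 AM–5:01 PM = 7 h 11 min
Total worked: 44 h 54 min = 44.90 h.
Threshold 44 h → overtime 0 h 54 min, regular 44 h 0 min.

Regular 44.00 hours, overtime 0.90 hours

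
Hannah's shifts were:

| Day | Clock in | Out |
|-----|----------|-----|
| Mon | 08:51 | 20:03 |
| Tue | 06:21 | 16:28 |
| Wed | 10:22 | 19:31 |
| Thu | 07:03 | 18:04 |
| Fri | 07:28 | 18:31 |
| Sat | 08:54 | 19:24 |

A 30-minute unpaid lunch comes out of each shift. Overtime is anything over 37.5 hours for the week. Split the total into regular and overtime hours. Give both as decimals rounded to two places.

Regular 37.50 hours, overtime 22.53 hours

Mon: 08:51–20:03 = 11 h 12 min; less 30 min break → 10 h 42 min
Tue: 06:21–16:28 = 10 h 7 min; less 30 min break → 9 h 37 min
Wed: 10:22–19:31 = 9 h 9 min; less 30 min break → 8 h 39 min
Thu: 07:03–18:04 = 11 h 1 min; less 30 min break → 10 h 31 min
Fri: 07:28–18:31 = 11 h 3 min; less 30 min break → 10 h 33 min
Sat: 08:54–19:24 = 10 h 30 min; less 30 min break → 10 h 0 min
Total worked: 60 h 2 min = 60.03 h.
Threshold 37.5 h → overtime 22 h 32 min, regular 37 h 30 min.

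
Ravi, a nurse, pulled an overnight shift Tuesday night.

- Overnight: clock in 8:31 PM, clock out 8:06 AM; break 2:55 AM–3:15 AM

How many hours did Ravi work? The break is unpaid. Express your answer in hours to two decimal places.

Overnight: 8:31 PM → midnight = 3 h 29 min; midnight → 8:06 AM = 8 h 6 min; span 11 h 35 min; less 20 min break → 11 h 15 min

11.25 hours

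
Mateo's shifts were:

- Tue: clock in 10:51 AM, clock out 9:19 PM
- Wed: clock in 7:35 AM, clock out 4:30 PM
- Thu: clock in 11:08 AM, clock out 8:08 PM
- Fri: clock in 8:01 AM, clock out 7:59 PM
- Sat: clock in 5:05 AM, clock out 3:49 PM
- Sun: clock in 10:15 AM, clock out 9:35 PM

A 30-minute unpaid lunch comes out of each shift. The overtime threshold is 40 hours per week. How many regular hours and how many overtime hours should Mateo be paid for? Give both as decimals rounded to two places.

Regular 40.00 hours, overtime 19.42 hours

Tue: 10:51 AM–9:19 PM = 10 h 28 min; less 30 min break → 9 h 58 min
Wed: 7:35 AM–4:30 PM = 8 h 55 min; less 30 min break → 8 h 25 min
Thu: 11:08 AM–8:08 PM = 9 h 0 min; less 30 min break → 8 h 30 min
Fri: 8:01 AM–7:59 PM = 11 h 58 min; less 30 min break → 11 h 28 min
Sat: 5:05 AM–3:49 PM = 10 h 44 min; less 30 min break → 10 h 14 min
Sun: 10:15 AM–9:35 PM = 11 h 20 min; less 30 min break → 10 h 50 min
Total worked: 59 h 25 min = 59.42 h.
Threshold 40 h → overtime 19 h 25 min, regular 40 h 0 min.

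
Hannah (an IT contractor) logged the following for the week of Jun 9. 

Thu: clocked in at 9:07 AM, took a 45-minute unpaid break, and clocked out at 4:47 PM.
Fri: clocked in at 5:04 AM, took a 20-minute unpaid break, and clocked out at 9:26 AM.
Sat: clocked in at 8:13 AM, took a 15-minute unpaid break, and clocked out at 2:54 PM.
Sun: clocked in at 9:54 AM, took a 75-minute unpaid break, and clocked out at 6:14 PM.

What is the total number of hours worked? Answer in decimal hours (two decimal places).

Thu: 9:07 AM–4:47 PM = 7 h 40 min; less 45 min break → 6 h 55 min
Fri: 5:04 AM–9:26 AM = 4 h 22 min; less 20 min break → 4 h 2 min
Sat: 8:13 AM–2:54 PM = 6 h 41 min; less 15 min break → 6 h 26 min
Sun: 9:54 AM–6:14 PM = 8 h 20 min; less 75 min break → 7 h 5 min
Total: 6 h 55 min + 4 h 2 min + 6 h 26 min + 7 h 5 min = 24 h 28 min.

24.47 hours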